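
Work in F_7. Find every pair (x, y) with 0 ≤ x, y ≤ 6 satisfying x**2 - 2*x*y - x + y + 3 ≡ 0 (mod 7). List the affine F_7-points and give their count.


Affine F_7-points: {(0, 4), (1, 3), (2, 4), (3, 6), (5, 1), (6, 3)}; count = 6.

For each of the 49 pairs (x, y) ∈ F_7², evaluate f(x, y) mod 7. Record the zeros.
  x = 0: [0↦3, 1↦4, 2↦5, 3↦6, 4↦0, 5↦1, 6↦2]  zeros at y ∈ {4}
  x = 1: [0↦3, 1↦2, 2↦1, 3↦0, 4↦6, 5↦5, 6↦4]  zeros at y ∈ {3}
  x = 2: [0↦5, 1↦2, 2↦6, 3↦3, 4↦0, 5↦4, 6↦1]  zeros at y ∈ {4}
  x = 3: [0↦2, 1↦4, 2↦6, 3↦1, 4↦3, 5↦5, 6↦0]  zeros at y ∈ {6}
  x = 4: [0↦1, 1↦1, 2↦1, 3↦1, 4↦1, 5↦1, 6↦1]  zeros at y ∈ ∅
  x = 5: [0↦2, 1↦0, 2↦5, 3↦3, 4↦1, 5↦6, 6↦4]  zeros at y ∈ {1}
  x = 6: [0↦5, 1↦1, 2↦4, 3↦0, 4↦3, 5↦6, 6↦2]  zeros at y ∈ {3}
Collecting zeros: affine points = {(0, 4), (1, 3), (2, 4), (3, 6), (5, 1), (6, 3)}.
Total count |C(F_7)_aff| = 6.


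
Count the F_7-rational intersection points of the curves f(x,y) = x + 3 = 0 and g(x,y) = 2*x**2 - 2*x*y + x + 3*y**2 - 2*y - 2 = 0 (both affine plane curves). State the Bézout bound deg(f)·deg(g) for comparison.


Common zeros: {(4, 4)}; count = 1; Bézout bound = 2.

deg(f) = 1, deg(g) = 2, so Bézout bound = 2.
Scan x ∈ F_7. For each x, list the y ∈ F_7 with f(x, y) ≡ 0 and those with g(x, y) ≡ 0 (mod 7); the common zeros in that column are the intersection.
  x = 0: f ≡ 0 at y ∈ ∅; g ≡ 0 at y ∈ {5}; common: ∅.
  x = 1: f ≡ 0 at y ∈ ∅; g ≡ 0 at y ∈ {1, 5}; common: ∅.
  x = 2: f ≡ 0 at y ∈ ∅; g ≡ 0 at y ∈ ∅; common: ∅.
  x = 3: f ≡ 0 at y ∈ ∅; g ≡ 0 at y ∈ {1, 4}; common: ∅.
  x = 4: f ≡ 0 at y ∈ {0, 1, 2, 3, 4, 5, 6}; g ≡ 0 at y ∈ {4}; common: {4}.
  x = 5: f ≡ 0 at y ∈ ∅; g ≡ 0 at y ∈ ∅; common: ∅.
  x = 6: f ≡ 0 at y ∈ ∅; g ≡ 0 at y ∈ ∅; common: ∅.
Collecting: common zeros = {(4, 4)}, so the count is 1.
Comparison with the Bézout bound: 1 ≤ 2 = deg(f)·deg(g), as expected for curves with no common component (the affine F_7-count falls short of the bound because intersections may lie at infinity, over extension fields, or carry multiplicity).


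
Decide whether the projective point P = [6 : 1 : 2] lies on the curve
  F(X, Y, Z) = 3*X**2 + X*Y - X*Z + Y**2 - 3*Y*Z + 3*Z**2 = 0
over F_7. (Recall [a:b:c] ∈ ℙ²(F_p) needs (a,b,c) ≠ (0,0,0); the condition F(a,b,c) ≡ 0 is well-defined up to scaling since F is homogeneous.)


F(6,1,2) ≡ 4 (mod 7); P is NOT on the curve.

Evaluate F(6, 1, 2) term-by-term (mod 7).
  3*X**2 ↦ 3·36·1·1 = 108
  X*Y ↦ 1·6·1·1 = 6
  -X*Z ↦ -1·6·1·2 = -12
  Y**2 ↦ 1·1·1·1 = 1
  -3*Y*Z ↦ -3·1·1·2 = -6
  3*Z**2 ↦ 3·1·1·4 = 12
Sum: F(6, 1, 2) = (108) + (6) + (-12) + (1) + (-6) + (12) = 109.
Reducing mod 7: 109 ≡ 4 (mod 7).
Since F(a, b, c) ≡ 4 ≠ 0 (mod 7), P does NOT lie on the curve.


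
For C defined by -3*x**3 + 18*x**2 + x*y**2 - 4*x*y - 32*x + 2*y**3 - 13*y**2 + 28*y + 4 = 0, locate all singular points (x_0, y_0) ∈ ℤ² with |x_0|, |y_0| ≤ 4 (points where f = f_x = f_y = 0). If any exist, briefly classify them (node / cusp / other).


Singular points: {(2, 2)}; classification: cusp.

Compute partial derivatives:
  f_x = -9*x**2 + 36*x + y**2 - 4*y - 32.
  f_y = 2*x*y - 4*x + 6*y**2 - 26*y + 28.
Scan x_0 ∈ {−4, ..., 4}. For each x_0, f_y(x_0, y) is a polynomial in y; find its integer roots y ∈ {−4, ..., 4}, then test f_x and f at those candidates.
  x = -4: f_y(-4, y) = 6*y**2 - 34*y + 44; vanishes at y ∈ {2}. (-4, 2): f_x = -324 ≠ 0.
  x = -3: f_y(-3, y) = 6*y**2 - 32*y + 40; vanishes at y ∈ {2}. (-3, 2): f_x = -225 ≠ 0.
  x = -2: f_y(-2, y) = 6*y**2 - 30*y + 36; vanishes at y ∈ {2, 3}. (-2, 2): f_x = -144 ≠ 0; (-2, 3): f_x = -143 ≠ 0.
  x = -1: f_y(-1, y) = 6*y**2 - 28*y + 32; vanishes at y ∈ {2}. (-1, 2): f_x = -81 ≠ 0.
  x = 0: f_y(0, y) = 6*y**2 - 26*y + 28; vanishes at y ∈ {2}. (0, 2): f_x = -36 ≠ 0.
  x = 1: f_y(1, y) = 6*y**2 - 24*y + 24; vanishes at y ∈ {2}. (1, 2): f_x = -9 ≠ 0.
  x = 2: f_y(2, y) = 6*y**2 - 22*y + 20; vanishes at y ∈ {2}. (2, 2): f_x = 0, f = 0 — SINGULAR.
  x = 3: f_y(3, y) = 6*y**2 - 20*y + 16; vanishes at y ∈ {2}. (3, 2): f_x = -9 ≠ 0.
  x = 4: f_y(4, y) = 6*y**2 - 18*y + 12; vanishes at y ∈ {1, 2}. (4, 1): f_x = -35 ≠ 0; (4, 2): f_x = -36 ≠ 0.
Only singular point on the grid: (2, 2).
Classify: substitute x = 2 + u, y = 2 + v and expand: f = -3*u**3 + u*v**2 + 2*v**3 + v**2.
No constant or linear terms (consistent with a singular point). Quadratic part: v**2. Cubic part: -3*u**3 + u*v**2 + 2*v**3.
The quadratic part v**2 is a perfect square, so there is a single (double) tangent line v = 0, i.e. y = 2. Restricting the cubic part to that line (v = 0) leaves -3*u**3 ≠ 0, so f is not divisible by v and the branch is v² ≈ 3*u**3 to lowest order — this is a cusp.
Classification: cusp.


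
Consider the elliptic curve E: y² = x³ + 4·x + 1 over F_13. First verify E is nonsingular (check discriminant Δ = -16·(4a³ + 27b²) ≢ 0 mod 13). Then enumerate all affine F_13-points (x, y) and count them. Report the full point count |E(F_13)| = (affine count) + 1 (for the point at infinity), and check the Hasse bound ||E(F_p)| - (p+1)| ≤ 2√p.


Affine points = {(0, 1), (0, 12), (2, 2), (2, 11), (3, 1), (3, 12), (4, 4), (4, 9), (5, 4), (5, 9), (8, 5), (8, 8), (9, 5), (9, 8), (10, 1), (10, 12), (12, 3), (12, 10)}; affine count = 18; |E(F_13)| = 19.

Discriminant check: Δ ∝ 4a³ + 27b² = 4·4³ + 27·1² = 4·64 + 27·1 ≡ 10 (mod 13). Nonzero ⇒ E is nonsingular.
For each x ∈ F_13, compute rhs = x³ + 4·x + 1 mod 13, then count y ∈ F_13 with y² ≡ rhs.
  x = 0: rhs = 1, matching y values: 1, 12 (2 points).
  x = 1: rhs = 6, matching y values: none (0 points).
  x = 2: rhs = 4, matching y values: 2, 11 (2 points).
  x = 3: rhs = 1, matching y values: 1, 12 (2 points).
  x = 4: rhs = 3, matching y values: 4, 9 (2 points).
  x = 5: rhs = 3, matching y values: 4, 9 (2 points).
  x = 6: rhs = 7, matching y values: none (0 points).
  x = 7: rhs = 8, matching y values: none (0 points).
  x = 8: rhs = 12, matching y values: 5, 8 (2 points).
  x = 9: rhs = 12, matching y values: 5, 8 (2 points).
  x = 10: rhs = 1, matching y values: 1, 12 (2 points).
  x = 11: rhs = 11, matching y values: none (0 points).
  x = 12: rhs = 9, matching y values: 3, 10 (2 points).
Total affine count: 18.
Full point count |E(F_13)| = 18 + 1 = 19.
Hasse bound: |19 − (13+1)| = |5| = 5 ≤ 2√13 ≈ 7.2111 ✓.


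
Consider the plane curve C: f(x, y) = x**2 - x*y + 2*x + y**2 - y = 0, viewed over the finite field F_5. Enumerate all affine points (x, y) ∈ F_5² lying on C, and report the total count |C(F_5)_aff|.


Affine F_5-points: {(0, 0), (0, 1), (3, 0), (3, 4), (4, 1), (4, 4)}; count = 6.

For each of the 25 pairs (x, y) ∈ F_5², evaluate f(x, y) mod 5. Record the zeros.
  x = 0: [0↦0, 1↦0, 2↦2, 3↦1, 4↦2]  zeros at y ∈ {0, 1}
  x = 1: [0↦3, 1↦2, 2↦3, 3↦1, 4↦1]  zeros at y ∈ ∅
  x = 2: [0↦3, 1↦1, 2↦1, 3↦3, 4↦2]  zeros at y ∈ ∅
  x = 3: [0↦0, 1↦2, 2↦1, 3↦2, 4↦0]  zeros at y ∈ {0, 4}
  x = 4: [0↦4, 1↦0, 2↦3, 3↦3, 4↦0]  zeros at y ∈ {1, 4}
Collecting zeros: affine points = {(0, 0), (0, 1), (3, 0), (3, 4), (4, 1), (4, 4)}.
Total count |C(F_5)_aff| = 6.


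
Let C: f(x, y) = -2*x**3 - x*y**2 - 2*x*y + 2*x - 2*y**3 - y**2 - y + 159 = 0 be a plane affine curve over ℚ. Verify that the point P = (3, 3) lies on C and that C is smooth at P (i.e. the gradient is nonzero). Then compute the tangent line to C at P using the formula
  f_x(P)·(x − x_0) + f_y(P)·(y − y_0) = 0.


Tangent line at P: -67*x - 85*y + 456 = 0.

Step 1: f(3, 3) = 0, so P lies on C.
Step 2: partial derivatives
  f_x(x, y) = -6*x**2 - y**2 - 2*y + 2, f_y(x, y) = -2*x*y - 2*x - 6*y**2 - 2*y - 1.
  f_x(P) = -67, f_y(P) = -85 (gradient nonzero, so P is smooth).
Step 3: tangent line at P: -67·(x − 3) + -85·(y − 3) = 0.
Expanding: -67*x - 85*y + 456 = 0.


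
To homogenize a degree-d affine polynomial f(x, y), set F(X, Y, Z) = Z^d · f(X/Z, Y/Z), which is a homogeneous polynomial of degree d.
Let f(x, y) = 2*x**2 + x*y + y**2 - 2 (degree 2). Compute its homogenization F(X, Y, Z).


F(X, Y, Z) = 2*X**2 + X*Y + Y**2 - 2*Z**2

deg(f) = 2.
Substitute x = X/Z, y = Y/Z into f, then multiply by Z^2.
  monomial 2·x^2·y^0 ↦ 2·X^2·Y^0·Z^0.
  monomial 1·x^1·y^1 ↦ 1·X^1·Y^1·Z^0.
  monomial 1·x^0·y^2 ↦ 1·X^0·Y^2·Z^0.
  monomial -2·x^0·y^0 ↦ -2·X^0·Y^0·Z^2.
Collecting: F(X, Y, Z) = 2*X**2 + X*Y + Y**2 - 2*Z**2.


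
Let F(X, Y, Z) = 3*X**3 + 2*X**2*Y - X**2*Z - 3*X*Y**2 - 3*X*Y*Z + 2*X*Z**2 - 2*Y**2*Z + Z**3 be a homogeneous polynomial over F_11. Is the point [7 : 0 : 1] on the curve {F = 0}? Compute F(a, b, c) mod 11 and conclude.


F(7,0,1) ≡ 5 (mod 11); P is NOT on the curve.

Evaluate F(7, 0, 1) term-by-term (mod 11).
  3*X**3 ↦ 3·343·1·1 = 1029
  2*X**2*Y ↦ 2·49·0·1 = 0
  -X**2*Z ↦ -1·49·1·1 = -49
  -3*X*Y**2 ↦ -3·7·0·1 = 0
  -3*X*Y*Z ↦ -3·7·0·1 = 0
  2*X*Z**2 ↦ 2·7·1·1 = 14
  -2*Y**2*Z ↦ -2·1·0·1 = 0
  Z**3 ↦ 1·1·1·1 = 1
Sum: F(7, 0, 1) = (1029) + (0) + (-49) + (0) + (0) + (14) + (0) + (1) = 995.
Reducing mod 11: 995 ≡ 5 (mod 11).
Since F(a, b, c) ≡ 5 ≠ 0 (mod 11), P does NOT lie on the curve.


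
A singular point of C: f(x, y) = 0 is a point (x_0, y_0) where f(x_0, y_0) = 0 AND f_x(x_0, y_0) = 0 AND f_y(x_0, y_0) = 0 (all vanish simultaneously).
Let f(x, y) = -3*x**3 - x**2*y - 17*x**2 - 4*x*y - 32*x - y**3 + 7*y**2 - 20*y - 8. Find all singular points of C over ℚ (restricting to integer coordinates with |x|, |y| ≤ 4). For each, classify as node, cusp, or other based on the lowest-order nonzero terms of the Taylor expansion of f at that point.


Singular points: {(-2, 2)}; classification: node.

Compute partial derivatives:
  f_x = -9*x**2 - 2*x*y - 34*x - 4*y - 32.
  f_y = -x**2 - 4*x - 3*y**2 + 14*y - 20.
Scan x_0 ∈ {−4, ..., 4}. For each x_0, f_y(x_0, y) is a polynomial in y; find its integer roots y ∈ {−4, ..., 4}, then test f_x and f at those candidates.
  x = -4: f_y(-4, y) = -3*y**2 + 14*y - 20; no integer root y with |y| ≤ 4.
  x = -3: f_y(-3, y) = -3*y**2 + 14*y - 17; no integer root y with |y| ≤ 4.
  x = -2: f_y(-2, y) = -3*y**2 + 14*y - 16; vanishes at y ∈ {2}. (-2, 2): f_x = 0, f = 0 — SINGULAR.
  x = -1: f_y(-1, y) = -3*y**2 + 14*y - 17; no integer root y with |y| ≤ 4.
  x = 0: f_y(0, y) = -3*y**2 + 14*y - 20; no integer root y with |y| ≤ 4.
  x = 1: f_y(1, y) = -3*y**2 + 14*y - 25; no integer root y with |y| ≤ 4.
  x = 2: f_y(2, y) = -3*y**2 + 14*y - 32; no integer root y with |y| ≤ 4.
  x = 3: f_y(3, y) = -3*y**2 + 14*y - 41; no integer root y with |y| ≤ 4.
  x = 4: f_y(4, y) = -3*y**2 + 14*y - 52; no integer root y with |y| ≤ 4.
Only singular point on the grid: (-2, 2).
Classify: substitute x = -2 + u, y = 2 + v and expand: f = -3*u**3 - u**2*v - u**2 - v**3 + v**2.
No constant or linear terms (consistent with a singular point). Quadratic part: -u**2 + v**2. Cubic part: -3*u**3 - u**2*v - v**3.
The quadratic part v**2 - u**2 = (v − u)(v + u) splits into two distinct linear factors, so there are two distinct tangent lines y − 2 = ±(x − -2) — this is a node (ordinary double point).
Classification: node.


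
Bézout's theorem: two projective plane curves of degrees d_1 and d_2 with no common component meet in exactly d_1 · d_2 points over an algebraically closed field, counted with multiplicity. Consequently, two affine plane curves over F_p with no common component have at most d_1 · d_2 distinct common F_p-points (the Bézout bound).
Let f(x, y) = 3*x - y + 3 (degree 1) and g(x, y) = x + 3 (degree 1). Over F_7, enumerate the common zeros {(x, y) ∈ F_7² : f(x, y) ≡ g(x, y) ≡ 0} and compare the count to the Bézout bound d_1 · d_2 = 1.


Common zeros: {(4, 1)}; count = 1; Bézout bound = 1.

deg(f) = 1, deg(g) = 1, so Bézout bound = 1.
Scan x ∈ F_7. For each x, list the y ∈ F_7 with f(x, y) ≡ 0 and those with g(x, y) ≡ 0 (mod 7); the common zeros in that column are the intersection.
  x = 0: f ≡ 0 at y ∈ {3}; g ≡ 0 at y ∈ ∅; common: ∅.
  x = 1: f ≡ 0 at y ∈ {6}; g ≡ 0 at y ∈ ∅; common: ∅.
  x = 2: f ≡ 0 at y ∈ {2}; g ≡ 0 at y ∈ ∅; common: ∅.
  x = 3: f ≡ 0 at y ∈ {5}; g ≡ 0 at y ∈ ∅; common: ∅.
  x = 4: f ≡ 0 at y ∈ {1}; g ≡ 0 at y ∈ {0, 1, 2, 3, 4, 5, 6}; common: {1}.
  x = 5: f ≡ 0 at y ∈ {4}; g ≡ 0 at y ∈ ∅; common: ∅.
  x = 6: f ≡ 0 at y ∈ {0}; g ≡ 0 at y ∈ ∅; common: ∅.
Collecting: common zeros = {(4, 1)}, so the count is 1.
Comparison with the Bézout bound: 1 ≤ 1 = deg(f)·deg(g), as expected for curves with no common component (the bound is attained).


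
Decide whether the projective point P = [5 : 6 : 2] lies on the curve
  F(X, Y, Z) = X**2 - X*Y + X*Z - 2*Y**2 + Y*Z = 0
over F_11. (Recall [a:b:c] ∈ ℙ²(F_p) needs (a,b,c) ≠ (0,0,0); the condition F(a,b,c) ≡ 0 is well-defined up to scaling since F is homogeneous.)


F(5,6,2) ≡ 0 (mod 11); P is on the curve.

Evaluate F(5, 6, 2) term-by-term (mod 11).
  X**2 ↦ 1·25·1·1 = 25
  -X*Y ↦ -1·5·6·1 = -30
  X*Z ↦ 1·5·1·2 = 10
  -2*Y**2 ↦ -2·1·36·1 = -72
  Y*Z ↦ 1·1·6·2 = 12
Sum: F(5, 6, 2) = (25) + (-30) + (10) + (-72) + (12) = -55.
Reducing mod 11: -55 ≡ 0 (mod 11).
Since F(a, b, c) ≡ 0 (mod 11), P lies on the curve.


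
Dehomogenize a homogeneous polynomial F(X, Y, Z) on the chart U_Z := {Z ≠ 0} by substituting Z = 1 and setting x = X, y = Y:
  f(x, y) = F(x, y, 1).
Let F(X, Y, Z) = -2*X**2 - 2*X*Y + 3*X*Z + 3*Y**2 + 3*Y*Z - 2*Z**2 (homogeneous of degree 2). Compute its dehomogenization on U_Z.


f(x, y) = -2*x**2 - 2*x*y + 3*x + 3*y**2 + 3*y - 2

On U_Z we set Z = 1. Each monomial c·X^i·Y^j·Z^k in F becomes c·x^i·y^j·1^k = c·x^i·y^j.
Substituting Z = 1: F(X, Y, 1) = -2*x**2 - 2*x*y + 3*x + 3*y**2 + 3*y - 2.
Note: deg(f) ≤ deg(F) = 2; strict inequality happens when F is divisible by Z (lost terms).


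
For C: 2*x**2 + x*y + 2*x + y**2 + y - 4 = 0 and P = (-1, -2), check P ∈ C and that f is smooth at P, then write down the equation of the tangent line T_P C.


Tangent line at P: -4*x - 4*y - 12 = 0.

Step 1: f(-1, -2) = 0, so P lies on C.
Step 2: partial derivatives
  f_x(x, y) = 4*x + y + 2, f_y(x, y) = x + 2*y + 1.
  f_x(P) = -4, f_y(P) = -4 (gradient nonzero, so P is smooth).
Step 3: tangent line at P: -4·(x − -1) + -4·(y − -2) = 0.
Expanding: -4*x - 4*y - 12 = 0.


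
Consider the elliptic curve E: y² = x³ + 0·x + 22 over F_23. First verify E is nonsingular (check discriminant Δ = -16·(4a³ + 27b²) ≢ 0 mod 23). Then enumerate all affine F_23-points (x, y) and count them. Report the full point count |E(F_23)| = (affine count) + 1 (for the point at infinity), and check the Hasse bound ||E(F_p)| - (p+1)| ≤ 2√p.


Affine points = {(1, 0), (3, 7), (3, 16), (5, 3), (5, 20), (6, 10), (6, 13), (12, 5), (12, 18), (14, 11), (14, 12), (15, 4), (15, 19), (16, 1), (16, 22), (17, 6), (17, 17), (18, 9), (18, 14), (19, 2), (19, 21), (20, 8), (20, 15)}; affine count = 23; |E(F_23)| = 24.

Discriminant check: Δ ∝ 4a³ + 27b² = 4·0³ + 27·22² = 4·0 + 27·484 ≡ 4 (mod 23). Nonzero ⇒ E is nonsingular.
For each x ∈ F_23, compute rhs = x³ + 0·x + 22 mod 23, then count y ∈ F_23 with y² ≡ rhs.
  x = 0: rhs = 22, matching y values: none (0 points).
  x = 1: rhs = 0, matching y values: 0 (1 points).
  x = 2: rhs = 7, matching y values: none (0 points).
  x = 3: rhs = 3, matching y values: 7, 16 (2 points).
  x = 4: rhs = 17, matching y values: none (0 points).
  x = 5: rhs = 9, matching y values: 3, 20 (2 points).
  x = 6: rhs = 8, matching y values: 10, 13 (2 points).
  x = 7: rhs = 20, matching y values: none (0 points).
  x = 8: rhs = 5, matching y values: none (0 points).
  x = 9: rhs = 15, matching y values: none (0 points).
  x = 10: rhs = 10, matching y values: none (0 points).
  x = 11: rhs = 19, matching y values: none (0 points).
  x = 12: rhs = 2, matching y values: 5, 18 (2 points).
  x = 13: rhs = 11, matching y values: none (0 points).
  x = 14: rhs = 6, matching y values: 11, 12 (2 points).
  x = 15: rhs = 16, matching y values: 4, 19 (2 points).
  x = 16: rhs = 1, matching y values: 1, 22 (2 points).
  x = 17: rhs = 13, matching y values: 6, 17 (2 points).
  x = 18: rhs = 12, matching y values: 9, 14 (2 points).
  x = 19: rhs = 4, matching y values: 2, 21 (2 points).
  x = 20: rhs = 18, matching y values: 8, 15 (2 points).
  x = 21: rhs = 14, matching y values: none (0 points).
  x = 22: rhs = 21, matching y values: none (0 points).
Total affine count: 23.
Full point count |E(F_23)| = 23 + 1 = 24.
Hasse bound: |24 − (23+1)| = |0| = 0 ≤ 2√23 ≈ 9.5917 ✓.


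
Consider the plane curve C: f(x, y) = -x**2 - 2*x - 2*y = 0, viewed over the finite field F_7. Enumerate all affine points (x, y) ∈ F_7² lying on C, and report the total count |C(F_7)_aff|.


Affine F_7-points: {(0, 0), (1, 2), (2, 3), (3, 3), (4, 2), (5, 0), (6, 4)}; count = 7.

For each of the 49 pairs (x, y) ∈ F_7², evaluate f(x, y) mod 7. Record the zeros.
  x = 0: [0↦0, 1↦5, 2↦3, 3↦1, 4↦6, 5↦4, 6↦2]  zeros at y ∈ {0}
  x = 1: [0↦4, 1↦2, 2↦0, 3↦5, 4↦3, 5↦1, 6↦6]  zeros at y ∈ {2}
  x = 2: [0↦6, 1↦4, 2↦2, 3↦0, 4↦5, 5↦3, 6↦1]  zeros at y ∈ {3}
  x = 3: [0↦6, 1↦4, 2↦2, 3↦0, 4↦5, 5↦3, 6↦1]  zeros at y ∈ {3}
  x = 4: [0↦4, 1↦2, 2↦0, 3↦5, 4↦3, 5↦1, 6↦6]  zeros at y ∈ {2}
  x = 5: [0↦0, 1↦5, 2↦3, 3↦1, 4↦6, 5↦4, 6↦2]  zeros at y ∈ {0}
  x = 6: [0↦1, 1↦6, 2↦4, 3↦2, 4↦0, 5↦5, 6↦3]  zeros at y ∈ {4}
Collecting zeros: affine points = {(0, 0), (1, 2), (2, 3), (3, 3), (4, 2), (5, 0), (6, 4)}.
Total count |C(F_7)_aff| = 7.


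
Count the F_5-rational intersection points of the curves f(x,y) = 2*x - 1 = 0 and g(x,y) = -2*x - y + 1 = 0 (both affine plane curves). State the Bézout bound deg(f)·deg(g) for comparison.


Common zeros: {(3, 0)}; count = 1; Bézout bound = 1.

deg(f) = 1, deg(g) = 1, so Bézout bound = 1.
Scan x ∈ F_5. For each x, list the y ∈ F_5 with f(x, y) ≡ 0 and those with g(x, y) ≡ 0 (mod 5); the common zeros in that column are the intersection.
  x = 0: f ≡ 0 at y ∈ ∅; g ≡ 0 at y ∈ {1}; common: ∅.
  x = 1: f ≡ 0 at y ∈ ∅; g ≡ 0 at y ∈ {4}; common: ∅.
  x = 2: f ≡ 0 at y ∈ ∅; g ≡ 0 at y ∈ {2}; common: ∅.
  x = 3: f ≡ 0 at y ∈ {0, 1, 2, 3, 4}; g ≡ 0 at y ∈ {0}; common: {0}.
  x = 4: f ≡ 0 at y ∈ ∅; g ≡ 0 at y ∈ {3}; common: ∅.
Collecting: common zeros = {(3, 0)}, so the count is 1.
Comparison with the Bézout bound: 1 ≤ 1 = deg(f)·deg(g), as expected for curves with no common component (the bound is attained).


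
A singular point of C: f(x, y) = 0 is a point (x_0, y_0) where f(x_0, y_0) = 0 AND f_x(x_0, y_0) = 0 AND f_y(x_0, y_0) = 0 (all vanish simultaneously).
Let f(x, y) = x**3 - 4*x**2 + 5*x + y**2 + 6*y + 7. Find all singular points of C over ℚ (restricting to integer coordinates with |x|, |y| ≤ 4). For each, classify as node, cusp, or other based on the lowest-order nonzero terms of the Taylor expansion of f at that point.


Singular points: {(1, -3)}; classification: node.

Compute partial derivatives:
  f_x = 3*x**2 - 8*x + 5.
  f_y = 2*y + 6.
Scan x_0 ∈ {−4, ..., 4}. For each x_0, f_y(x_0, y) is a polynomial in y; find its integer roots y ∈ {−4, ..., 4}, then test f_x and f at those candidates.
  x = -4: f_y(-4, y) = 2*y + 6; vanishes at y ∈ {-3}. (-4, -3): f_x = 85 ≠ 0.
  x = -3: f_y(-3, y) = 2*y + 6; vanishes at y ∈ {-3}. (-3, -3): f_x = 56 ≠ 0.
  x = -2: f_y(-2, y) = 2*y + 6; vanishes at y ∈ {-3}. (-2, -3): f_x = 33 ≠ 0.
  x = -1: f_y(-1, y) = 2*y + 6; vanishes at y ∈ {-3}. (-1, -3): f_x = 16 ≠ 0.
  x = 0: f_y(0, y) = 2*y + 6; vanishes at y ∈ {-3}. (0, -3): f_x = 5 ≠ 0.
  x = 1: f_y(1, y) = 2*y + 6; vanishes at y ∈ {-3}. (1, -3): f_x = 0, f = 0 — SINGULAR.
  x = 2: f_y(2, y) = 2*y + 6; vanishes at y ∈ {-3}. (2, -3): f_x = 1 ≠ 0.
  x = 3: f_y(3, y) = 2*y + 6; vanishes at y ∈ {-3}. (3, -3): f_x = 8 ≠ 0.
  x = 4: f_y(4, y) = 2*y + 6; vanishes at y ∈ {-3}. (4, -3): f_x = 21 ≠ 0.
Only singular point on the grid: (1, -3).
Classify: substitute x = 1 + u, y = -3 + v and expand: f = u**3 - u**2 + v**2.
No constant or linear terms (consistent with a singular point). Quadratic part: -u**2 + v**2. Cubic part: u**3.
The quadratic part v**2 - u**2 = (v − u)(v + u) splits into two distinct linear factors, so there are two distinct tangent lines y − -3 = ±(x − 1) — this is a node (ordinary double point).
Classification: node.


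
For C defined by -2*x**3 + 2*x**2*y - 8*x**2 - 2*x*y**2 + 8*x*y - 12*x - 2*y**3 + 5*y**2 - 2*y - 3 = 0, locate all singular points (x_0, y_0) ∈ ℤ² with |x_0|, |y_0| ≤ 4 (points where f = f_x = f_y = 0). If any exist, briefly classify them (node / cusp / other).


Singular points: {(-1, 1)}; classification: cusp.

Compute partial derivatives:
  f_x = -6*x**2 + 4*x*y - 16*x - 2*y**2 + 8*y - 12.
  f_y = 2*x**2 - 4*x*y + 8*x - 6*y**2 + 10*y - 2.
Scan x_0 ∈ {−4, ..., 4}. For each x_0, f_y(x_0, y) is a polynomial in y; find its integer roots y ∈ {−4, ..., 4}, then test f_x and f at those candidates.
  x = -4: f_y(-4, y) = -6*y**2 + 26*y - 2; no integer root y with |y| ≤ 4.
  x = -3: f_y(-3, y) = -6*y**2 + 22*y - 8; no integer root y with |y| ≤ 4.
  x = -2: f_y(-2, y) = -6*y**2 + 18*y - 10; no integer root y with |y| ≤ 4.
  x = -1: f_y(-1, y) = -6*y**2 + 14*y - 8; vanishes at y ∈ {1}. (-1, 1): f_x = 0, f = 0 — SINGULAR.
  x = 0: f_y(0, y) = -6*y**2 + 10*y - 2; no integer root y with |y| ≤ 4.
  x = 1: f_y(1, y) = -6*y**2 + 6*y + 8; no integer root y with |y| ≤ 4.
  x = 2: f_y(2, y) = -6*y**2 + 2*y + 22; no integer root y with |y| ≤ 4.
  x = 3: f_y(3, y) = -6*y**2 - 2*y + 40; no integer root y with |y| ≤ 4.
  x = 4: f_y(4, y) = -6*y**2 - 6*y + 62; no integer root y with |y| ≤ 4.
Only singular point on the grid: (-1, 1).
Classify: substitute x = -1 + u, y = 1 + v and expand: f = -2*u**3 + 2*u**2*v - 2*u*v**2 - 2*v**3 + v**2.
No constant or linear terms (consistent with a singular point). Quadratic part: v**2. Cubic part: -2*u**3 + 2*u**2*v - 2*u*v**2 - 2*v**3.
The quadratic part v**2 is a perfect square, so there is a single (double) tangent line v = 0, i.e. y = 1. Restricting the cubic part to that line (v = 0) leaves -2*u**3 ≠ 0, so f is not divisible by v and the branch is v² ≈ 2*u**3 to lowest order — this is a cusp.
Classification: cusp.


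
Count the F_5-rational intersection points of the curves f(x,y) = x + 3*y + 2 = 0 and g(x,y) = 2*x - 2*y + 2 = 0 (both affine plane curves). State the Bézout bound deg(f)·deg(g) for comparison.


Common zeros: {(0, 1)}; count = 1; Bézout bound = 1.

deg(f) = 1, deg(g) = 1, so Bézout bound = 1.
Scan x ∈ F_5. For each x, list the y ∈ F_5 with f(x, y) ≡ 0 and those with g(x, y) ≡ 0 (mod 5); the common zeros in that column are the intersection.
  x = 0: f ≡ 0 at y ∈ {1}; g ≡ 0 at y ∈ {1}; common: {1}.
  x = 1: f ≡ 0 at y ∈ {4}; g ≡ 0 at y ∈ {2}; common: ∅.
  x = 2: f ≡ 0 at y ∈ {2}; g ≡ 0 at y ∈ {3}; common: ∅.
  x = 3: f ≡ 0 at y ∈ {0}; g ≡ 0 at y ∈ {4}; common: ∅.
  x = 4: f ≡ 0 at y ∈ {3}; g ≡ 0 at y ∈ {0}; common: ∅.
Collecting: common zeros = {(0, 1)}, so the count is 1.
Comparison with the Bézout bound: 1 ≤ 1 = deg(f)·deg(g), as expected for curves with no common component (the bound is attained).


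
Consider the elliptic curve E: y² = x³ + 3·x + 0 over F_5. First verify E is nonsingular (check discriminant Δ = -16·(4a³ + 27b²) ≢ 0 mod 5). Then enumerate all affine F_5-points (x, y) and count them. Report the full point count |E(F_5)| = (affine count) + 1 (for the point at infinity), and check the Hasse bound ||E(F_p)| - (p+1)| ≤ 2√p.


Affine points = {(0, 0), (1, 2), (1, 3), (2, 2), (2, 3), (3, 1), (3, 4), (4, 1), (4, 4)}; affine count = 9; |E(F_5)| = 10.

Discriminant check: Δ ∝ 4a³ + 27b² = 4·3³ + 27·0² = 4·27 + 27·0 ≡ 3 (mod 5). Nonzero ⇒ E is nonsingular.
For each x ∈ F_5, compute rhs = x³ + 3·x + 0 mod 5, then count y ∈ F_5 with y² ≡ rhs.
  x = 0: rhs = 0, matching y values: 0 (1 points).
  x = 1: rhs = 4, matching y values: 2, 3 (2 points).
  x = 2: rhs = 4, matching y values: 2, 3 (2 points).
  x = 3: rhs = 1, matching y values: 1, 4 (2 points).
  x = 4: rhs = 1, matching y values: 1, 4 (2 points).
Total affine count: 9.
Full point count |E(F_5)| = 9 + 1 = 10.
Hasse bound: |10 − (5+1)| = |4| = 4 ≤ 2√5 ≈ 4.4721 ✓.


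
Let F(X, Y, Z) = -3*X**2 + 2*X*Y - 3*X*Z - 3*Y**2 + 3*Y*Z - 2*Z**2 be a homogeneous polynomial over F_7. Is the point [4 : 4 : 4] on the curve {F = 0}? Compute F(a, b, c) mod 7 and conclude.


F(4,4,4) ≡ 2 (mod 7); P is NOT on the curve.

Evaluate F(4, 4, 4) term-by-term (mod 7).
  -3*X**2 ↦ -3·16·1·1 = -48
  2*X*Y ↦ 2·4·4·1 = 32
  -3*X*Z ↦ -3·4·1·4 = -48
  -3*Y**2 ↦ -3·1·16·1 = -48
  3*Y*Z ↦ 3·1·4·4 = 48
  -2*Z**2 ↦ -2·1·1·16 = -32
Sum: F(4, 4, 4) = (-48) + (32) + (-48) + (-48) + (48) + (-32) = -96.
Reducing mod 7: -96 ≡ 2 (mod 7).
Since F(a, b, c) ≡ 2 ≠ 0 (mod 7), P does NOT lie on the curve.


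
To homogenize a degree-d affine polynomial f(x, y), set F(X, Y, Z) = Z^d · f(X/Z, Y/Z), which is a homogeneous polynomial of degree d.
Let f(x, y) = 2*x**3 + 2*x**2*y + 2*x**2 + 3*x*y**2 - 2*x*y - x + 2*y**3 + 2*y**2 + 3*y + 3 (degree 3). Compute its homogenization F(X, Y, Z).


F(X, Y, Z) = 2*X**3 + 2*X**2*Y + 2*X**2*Z + 3*X*Y**2 - 2*X*Y*Z - X*Z**2 + 2*Y**3 + 2*Y**2*Z + 3*Y*Z**2 + 3*Z**3

deg(f) = 3.
Substitute x = X/Z, y = Y/Z into f, then multiply by Z^3.
  monomial 2·x^3·y^0 ↦ 2·X^3·Y^0·Z^0.
  monomial 2·x^2·y^1 ↦ 2·X^2·Y^1·Z^0.
  monomial 2·x^2·y^0 ↦ 2·X^2·Y^0·Z^1.
  monomial 3·x^1·y^2 ↦ 3·X^1·Y^2·Z^0.
  monomial -2·x^1·y^1 ↦ -2·X^1·Y^1·Z^1.
  monomial -1·x^1·y^0 ↦ -1·X^1·Y^0·Z^2.
  monomial 2·x^0·y^3 ↦ 2·X^0·Y^3·Z^0.
  monomial 2·x^0·y^2 ↦ 2·X^0·Y^2·Z^1.
  monomial 3·x^0·y^1 ↦ 3·X^0·Y^1·Z^2.
  monomial 3·x^0·y^0 ↦ 3·X^0·Y^0·Z^3.
Collecting: F(X, Y, Z) = 2*X**3 + 2*X**2*Y + 2*X**2*Z + 3*X*Y**2 - 2*X*Y*Z - X*Z**2 + 2*Y**3 + 2*Y**2*Z + 3*Y*Z**2 + 3*Z**3.


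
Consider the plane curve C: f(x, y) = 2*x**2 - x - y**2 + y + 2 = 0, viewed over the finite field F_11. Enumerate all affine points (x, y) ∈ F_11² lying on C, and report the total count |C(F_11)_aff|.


Affine F_11-points: {(0, 2), (0, 10), (2, 6), (3, 3), (3, 9), (4, 6), (6, 2), (6, 10), (8, 4), (8, 8), (9, 4), (9, 8)}; count = 12.

For each of the 121 pairs (x, y) ∈ F_11², evaluate f(x, y) mod 11. Record the zeros.
  x = 0: [0↦2, 1↦2, 2↦0, 3↦7, 4↦1, 5↦4, 6↦5, 7↦4, 8↦1, 9↦7, 10↦0]  zeros at y ∈ {2, 10}
  x = 1: [0↦3, 1↦3, 2↦1, 3↦8, 4↦2, 5↦5, 6↦6, 7↦5, 8↦2, 9↦8, 10↦1]  zeros at y ∈ ∅
  x = 2: [0↦8, 1↦8, 2↦6, 3↦2, 4↦7, 5↦10, 6↦0, 7↦10, 8↦7, 9↦2, 10↦6]  zeros at y ∈ {6}
  x = 3: [0↦6, 1↦6, 2↦4, 3↦0, 4↦5, 5↦8, 6↦9, 7↦8, 8↦5, 9↦0, 10↦4]  zeros at y ∈ {3, 9}
  x = 4: [0↦8, 1↦8, 2↦6, 3↦2, 4↦7, 5↦10, 6↦0, 7↦10, 8↦7, 9↦2, 10↦6]  zeros at y ∈ {6}
  x = 5: [0↦3, 1↦3, 2↦1, 3↦8, 4↦2, 5↦5, 6↦6, 7↦5, 8↦2, 9↦8, 10↦1]  zeros at y ∈ ∅
  x = 6: [0↦2, 1↦2, 2↦0, 3↦7, 4↦1, 5↦4, 6↦5, 7↦4, 8↦1, 9↦7, 10↦0]  zeros at y ∈ {2, 10}
  x = 7: [0↦5, 1↦5, 2↦3, 3↦10, 4↦4, 5↦7, 6↦8, 7↦7, 8↦4, 9↦10, 10↦3]  zeros at y ∈ ∅
  x = 8: [0↦1, 1↦1, 2↦10, 3↦6, 4↦0, 5↦3, 6↦4, 7↦3, 8↦0, 9↦6, 10↦10]  zeros at y ∈ {4, 8}
  x = 9: [0↦1, 1↦1, 2↦10, 3↦6, 4↦0, 5↦3, 6↦4, 7↦3, 8↦0, 9↦6, 10↦10]  zeros at y ∈ {4, 8}
  x = 10: [0↦5, 1↦5, 2↦3, 3↦10, 4↦4, 5↦7, 6↦8, 7↦7, 8↦4, 9↦10, 10↦3]  zeros at y ∈ ∅
Collecting zeros: affine points = {(0, 2), (0, 10), (2, 6), (3, 3), (3, 9), (4, 6), (6, 2), (6, 10), (8, 4), (8, 8), (9, 4), (9, 8)}.
Total count |C(F_11)_aff| = 12.


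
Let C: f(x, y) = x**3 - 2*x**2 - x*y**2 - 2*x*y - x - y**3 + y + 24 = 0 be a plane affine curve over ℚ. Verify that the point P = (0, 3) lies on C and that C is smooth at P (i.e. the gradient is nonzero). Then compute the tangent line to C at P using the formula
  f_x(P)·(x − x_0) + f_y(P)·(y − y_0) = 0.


Tangent line at P: -16*x - 26*y + 78 = 0.

Step 1: f(0, 3) = 0, so P lies on C.
Step 2: partial derivatives
  f_x(x, y) = 3*x**2 - 4*x - y**2 - 2*y - 1, f_y(x, y) = -2*x*y - 2*x - 3*y**2 + 1.
  f_x(P) = -16, f_y(P) = -26 (gradient nonzero, so P is smooth).
Step 3: tangent line at P: -16·(x − 0) + -26·(y − 3) = 0.
Expanding: -16*x - 26*y + 78 = 0.


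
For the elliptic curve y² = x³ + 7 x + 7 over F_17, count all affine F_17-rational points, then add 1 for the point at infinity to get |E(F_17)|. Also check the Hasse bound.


Affine points = {(1, 7), (1, 10), (3, 2), (3, 15), (7, 5), (7, 12), (9, 0), (11, 2), (11, 15), (12, 0), (13, 0), (15, 6), (15, 11), (16, 4), (16, 13)}; affine count = 15; |E(F_17)| = 16.

Discriminant check: Δ ∝ 4a³ + 27b² = 4·7³ + 27·7² = 4·343 + 27·49 ≡ 9 (mod 17). Nonzero ⇒ E is nonsingular.
For each x ∈ F_17, compute rhs = x³ + 7·x + 7 mod 17, then count y ∈ F_17 with y² ≡ rhs.
  x = 0: rhs = 7, matching y values: none (0 points).
  x = 1: rhs = 15, matching y values: 7, 10 (2 points).
  x = 2: rhs = 12, matching y values: none (0 points).
  x = 3: rhs = 4, matching y values: 2, 15 (2 points).
  x = 4: rhs = 14, matching y values: none (0 points).
  x = 5: rhs = 14, matching y values: none (0 points).
  x = 6: rhs = 10, matching y values: none (0 points).
  x = 7: rhs = 8, matching y values: 5, 12 (2 points).
  x = 8: rhs = 14, matching y values: none (0 points).
  x = 9: rhs = 0, matching y values: 0 (1 points).
  x = 10: rhs = 6, matching y values: none (0 points).
  x = 11: rhs = 4, matching y values: 2, 15 (2 points).
  x = 12: rhs = 0, matching y values: 0 (1 points).
  x = 13: rhs = 0, matching y values: 0 (1 points).
  x = 14: rhs = 10, matching y values: none (0 points).
  x = 15: rhs = 2, matching y values: 6, 11 (2 points).
  x = 16: rhs = 16, matching y values: 4, 13 (2 points).
Total affine count: 15.
Full point count |E(F_17)| = 15 + 1 = 16.
Hasse bound: |16 − (17+1)| = |-2| = 2 ≤ 2√17 ≈ 8.2462 ✓.


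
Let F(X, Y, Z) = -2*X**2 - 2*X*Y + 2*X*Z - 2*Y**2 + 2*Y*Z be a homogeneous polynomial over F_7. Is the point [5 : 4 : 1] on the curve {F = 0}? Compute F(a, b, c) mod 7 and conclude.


F(5,4,1) ≡ 1 (mod 7); P is NOT on the curve.

Evaluate F(5, 4, 1) term-by-term (mod 7).
  -2*X**2 ↦ -2·25·1·1 = -50
  -2*X*Y ↦ -2·5·4·1 = -40
  2*X*Z ↦ 2·5·1·1 = 10
  -2*Y**2 ↦ -2·1·16·1 = -32
  2*Y*Z ↦ 2·1·4·1 = 8
Sum: F(5, 4, 1) = (-50) + (-40) + (10) + (-32) + (8) = -104.
Reducing mod 7: -104 ≡ 1 (mod 7).
Since F(a, b, c) ≡ 1 ≠ 0 (mod 7), P does NOT lie on the curve.


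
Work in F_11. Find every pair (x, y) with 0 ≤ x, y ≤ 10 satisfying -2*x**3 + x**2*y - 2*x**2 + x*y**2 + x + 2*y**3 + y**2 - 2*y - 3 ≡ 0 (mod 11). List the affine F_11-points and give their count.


Affine F_11-points: {(0, 9), (2, 9), (3, 10), (4, 5), (5, 3), (6, 8), (7, 2), (7, 7), (7, 9), (8, 4), (9, 8), (10, 8)}; count = 12.

For each of the 121 pairs (x, y) ∈ F_11², evaluate f(x, y) mod 11. Record the zeros.
  x = 0: [0↦8, 1↦9, 2↦2, 3↦10, 4↦1, 5↦9, 6↦2, 7↦3, 8↦2, 9↦0, 10↦9]  zeros at y ∈ {9}
  x = 1: [0↦5, 1↦8, 2↦5, 3↦8, 4↦7, 5↦3, 6↦8, 7↦1, 8↦5, 9↦10, 10↦6]  zeros at y ∈ ∅
  x = 2: [0↦8, 1↦4, 2↦7, 3↦7, 4↦5, 5↦2, 6↦10, 7↦8, 8↦8, 9↦0, 10↦7]  zeros at y ∈ {9}
  x = 3: [0↦5, 1↦7, 2↦7, 3↦6, 4↦5, 5↦5, 6↦7, 7↦1, 8↦10, 9↦2, 10↦0]  zeros at y ∈ {10}
  x = 4: [0↦6, 1↦5, 2↦4, 3↦4, 4↦6, 5↦0, 6↦9, 7↦1, 8↦10, 9↦4, 10↦6]  zeros at y ∈ {5}
  x = 5: [0↦10, 1↦8, 2↦8, 3↦0, 4↦7, 5↦8, 6↦4, 7↦7, 8↦7, 9↦5, 10↦2]  zeros at y ∈ {3}
  x = 6: [0↦5, 1↦4, 2↦7, 3↦4, 4↦7, 5↦6, 6↦2, 7↦7, 8↦0, 9↦4, 10↦9]  zeros at y ∈ {8}
  x = 7: [0↦1, 1↦3, 2↦0, 3↦4, 4↦5, 5↦4, 6↦2, 7↦0, 8↦10, 9↦0, 10↦4]  zeros at y ∈ {2, 7, 9}
  x = 8: [0↦8, 1↦4, 2↦8, 3↦10, 4↦0, 5↦1, 6↦3, 7↦7, 8↦3, 9↦3, 10↦8]  zeros at y ∈ {4}
  x = 9: [0↦3, 1↦6, 2↦8, 3↦10, 4↦2, 5↦7, 6↦4, 7↦5, 8↦0, 9↦1, 10↦9]  zeros at y ∈ {8}
  x = 10: [0↦7, 1↦8, 2↦10, 3↦3, 4↦10, 5↦10, 6↦4, 7↦4, 8↦0, 9↦4, 10↦6]  zeros at y ∈ {8}
Collecting zeros: affine points = {(0, 9), (2, 9), (3, 10), (4, 5), (5, 3), (6, 8), (7, 2), (7, 7), (7, 9), (8, 4), (9, 8), (10, 8)}.
Total count |C(F_11)_aff| = 12.


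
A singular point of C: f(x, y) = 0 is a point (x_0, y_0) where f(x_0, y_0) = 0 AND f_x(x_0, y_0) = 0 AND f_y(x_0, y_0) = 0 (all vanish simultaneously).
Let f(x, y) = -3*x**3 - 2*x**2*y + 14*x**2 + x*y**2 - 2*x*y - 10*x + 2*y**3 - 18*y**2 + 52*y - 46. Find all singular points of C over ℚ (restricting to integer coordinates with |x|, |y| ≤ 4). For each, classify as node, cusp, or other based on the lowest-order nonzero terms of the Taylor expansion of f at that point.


Singular points: {(1, 3)}; classification: node.

Compute partial derivatives:
  f_x = -9*x**2 - 4*x*y + 28*x + y**2 - 2*y - 10.
  f_y = -2*x**2 + 2*x*y - 2*x + 6*y**2 - 36*y + 52.
Scan x_0 ∈ {−4, ..., 4}. For each x_0, f_y(x_0, y) is a polynomial in y; find its integer roots y ∈ {−4, ..., 4}, then test f_x and f at those candidates.
  x = -4: f_y(-4, y) = 6*y**2 - 44*y + 28; no integer root y with |y| ≤ 4.
  x = -3: f_y(-3, y) = 6*y**2 - 42*y + 40; no integer root y with |y| ≤ 4.
  x = -2: f_y(-2, y) = 6*y**2 - 40*y + 48; no integer root y with |y| ≤ 4.
  x = -1: f_y(-1, y) = 6*y**2 - 38*y + 52; vanishes at y ∈ {2}. (-1, 2): f_x = -39 ≠ 0.
  x = 0: f_y(0, y) = 6*y**2 - 36*y + 52; no integer root y with |y| ≤ 4.
  x = 1: f_y(1, y) = 6*y**2 - 34*y + 48; vanishes at y ∈ {3}. (1, 3): f_x = 0, f = 0 — SINGULAR.
  x = 2: f_y(2, y) = 6*y**2 - 32*y + 40; vanishes at y ∈ {2}. (2, 2): f_x = -6 ≠ 0.
  x = 3: f_y(3, y) = 6*y**2 - 30*y + 28; no integer root y with |y| ≤ 4.
  x = 4: f_y(4, y) = 6*y**2 - 28*y + 12; no integer root y with |y| ≤ 4.
Only singular point on the grid: (1, 3).
Classify: substitute x = 1 + u, y = 3 + v and expand: f = -3*u**3 - 2*u**2*v - u**2 + u*v**2 + 2*v**3 + v**2.
No constant or linear terms (consistent with a singular point). Quadratic part: -u**2 + v**2. Cubic part: -3*u**3 - 2*u**2*v + u*v**2 + 2*v**3.
The quadratic part v**2 - u**2 = (v − u)(v + u) splits into two distinct linear factors, so there are two distinct tangent lines y − 3 = ±(x − 1) — this is a node (ordinary double point).
Classification: node.


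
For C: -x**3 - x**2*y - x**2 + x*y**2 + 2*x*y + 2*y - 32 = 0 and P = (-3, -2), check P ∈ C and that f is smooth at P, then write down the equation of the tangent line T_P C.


Tangent line at P: -33*x - y - 101 = 0.

Step 1: f(-3, -2) = 0, so P lies on C.
Step 2: partial derivatives
  f_x(x, y) = -3*x**2 - 2*x*y - 2*x + y**2 + 2*y, f_y(x, y) = -x**2 + 2*x*y + 2*x + 2.
  f_x(P) = -33, f_y(P) = -1 (gradient nonzero, so P is smooth).
Step 3: tangent line at P: -33·(x − -3) + -1·(y − -2) = 0.
Expanding: -33*x - y - 101 = 0.


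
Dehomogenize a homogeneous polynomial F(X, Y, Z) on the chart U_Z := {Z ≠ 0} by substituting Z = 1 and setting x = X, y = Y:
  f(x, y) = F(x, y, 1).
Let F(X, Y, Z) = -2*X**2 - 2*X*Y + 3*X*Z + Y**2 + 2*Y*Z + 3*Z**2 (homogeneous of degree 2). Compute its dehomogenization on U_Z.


f(x, y) = -2*x**2 - 2*x*y + 3*x + y**2 + 2*y + 3

On U_Z we set Z = 1. Each monomial c·X^i·Y^j·Z^k in F becomes c·x^i·y^j·1^k = c·x^i·y^j.
Substituting Z = 1: F(X, Y, 1) = -2*x**2 - 2*x*y + 3*x + y**2 + 2*y + 3.
Note: deg(f) ≤ deg(F) = 2; strict inequality happens when F is divisible by Z (lost terms).


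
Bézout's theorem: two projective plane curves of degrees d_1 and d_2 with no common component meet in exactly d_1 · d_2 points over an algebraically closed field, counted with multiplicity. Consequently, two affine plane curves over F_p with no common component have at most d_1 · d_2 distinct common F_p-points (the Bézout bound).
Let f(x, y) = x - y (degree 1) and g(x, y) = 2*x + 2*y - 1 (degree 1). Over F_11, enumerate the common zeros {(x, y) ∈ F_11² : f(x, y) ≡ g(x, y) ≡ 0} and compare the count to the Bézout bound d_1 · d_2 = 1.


Common zeros: {(3, 3)}; count = 1; Bézout bound = 1.

deg(f) = 1, deg(g) = 1, so Bézout bound = 1.
Scan x ∈ F_11. For each x, list the y ∈ F_11 with f(x, y) ≡ 0 and those with g(x, y) ≡ 0 (mod 11); the common zeros in that column are the intersection.
  x = 0: f ≡ 0 at y ∈ {0}; g ≡ 0 at y ∈ {6}; common: ∅.
  x = 1: f ≡ 0 at y ∈ {1}; g ≡ 0 at y ∈ {5}; common: ∅.
  x = 2: f ≡ 0 at y ∈ {2}; g ≡ 0 at y ∈ {4}; common: ∅.
  x = 3: f ≡ 0 at y ∈ {3}; g ≡ 0 at y ∈ {3}; common: {3}.
  x = 4: f ≡ 0 at y ∈ {4}; g ≡ 0 at y ∈ {2}; common: ∅.
  x = 5: f ≡ 0 at y ∈ {5}; g ≡ 0 at y ∈ {1}; common: ∅.
  x = 6: f ≡ 0 at y ∈ {6}; g ≡ 0 at y ∈ {0}; common: ∅.
  x = 7: f ≡ 0 at y ∈ {7}; g ≡ 0 at y ∈ {10}; common: ∅.
  x = 8: f ≡ 0 at y ∈ {8}; g ≡ 0 at y ∈ {9}; common: ∅.
  x = 9: f ≡ 0 at y ∈ {9}; g ≡ 0 at y ∈ {8}; common: ∅.
  x = 10: f ≡ 0 at y ∈ {10}; g ≡ 0 at y ∈ {7}; common: ∅.
Collecting: common zeros = {(3, 3)}, so the count is 1.
Comparison with the Bézout bound: 1 ≤ 1 = deg(f)·deg(g), as expected for curves with no common component (the bound is attained).


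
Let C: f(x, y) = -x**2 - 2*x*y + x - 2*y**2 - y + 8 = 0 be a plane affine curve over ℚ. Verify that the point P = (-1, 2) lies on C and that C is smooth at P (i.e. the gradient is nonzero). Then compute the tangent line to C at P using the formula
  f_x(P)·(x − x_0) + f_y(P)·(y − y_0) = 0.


Tangent line at P: -x - 7*y + 13 = 0.

Step 1: f(-1, 2) = 0, so P lies on C.
Step 2: partial derivatives
  f_x(x, y) = -2*x - 2*y + 1, f_y(x, y) = -2*x - 4*y - 1.
  f_x(P) = -1, f_y(P) = -7 (gradient nonzero, so P is smooth).
Step 3: tangent line at P: -1·(x − -1) + -7·(y − 2) = 0.
Expanding: -x - 7*y + 13 = 0.


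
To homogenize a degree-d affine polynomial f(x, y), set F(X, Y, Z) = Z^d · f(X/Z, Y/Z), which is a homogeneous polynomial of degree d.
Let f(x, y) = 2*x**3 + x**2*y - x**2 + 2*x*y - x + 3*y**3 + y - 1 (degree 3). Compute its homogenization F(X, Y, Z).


F(X, Y, Z) = 2*X**3 + X**2*Y - X**2*Z + 2*X*Y*Z - X*Z**2 + 3*Y**3 + Y*Z**2 - Z**3

deg(f) = 3.
Substitute x = X/Z, y = Y/Z into f, then multiply by Z^3.
  monomial 2·x^3·y^0 ↦ 2·X^3·Y^0·Z^0.
  monomial 1·x^2·y^1 ↦ 1·X^2·Y^1·Z^0.
  monomial -1·x^2·y^0 ↦ -1·X^2·Y^0·Z^1.
  monomial 2·x^1·y^1 ↦ 2·X^1·Y^1·Z^1.
  monomial -1·x^1·y^0 ↦ -1·X^1·Y^0·Z^2.
  monomial 3·x^0·y^3 ↦ 3·X^0·Y^3·Z^0.
  monomial 1·x^0·y^1 ↦ 1·X^0·Y^1·Z^2.
  monomial -1·x^0·y^0 ↦ -1·X^0·Y^0·Z^3.
Collecting: F(X, Y, Z) = 2*X**3 + X**2*Y - X**2*Z + 2*X*Y*Z - X*Z**2 + 3*Y**3 + Y*Z**2 - Z**3.


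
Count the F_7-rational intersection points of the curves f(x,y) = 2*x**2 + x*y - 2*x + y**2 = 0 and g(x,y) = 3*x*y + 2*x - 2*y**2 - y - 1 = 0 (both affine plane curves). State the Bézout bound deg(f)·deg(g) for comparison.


Common zeros: ∅; count = 0; Bézout bound = 4.

deg(f) = 2, deg(g) = 2, so Bézout bound = 4.
Scan x ∈ F_7. For each x, list the y ∈ F_7 with f(x, y) ≡ 0 and those with g(x, y) ≡ 0 (mod 7); the common zeros in that column are the intersection.
  x = 0: f ≡ 0 at y ∈ {0}; g ≡ 0 at y ∈ {5}; common: ∅.
  x = 1: f ≡ 0 at y ∈ {0, 6}; g ≡ 0 at y ∈ ∅; common: ∅.
  x = 2: f ≡ 0 at y ∈ {1, 4}; g ≡ 0 at y ∈ {3}; common: ∅.
  x = 3: f ≡ 0 at y ∈ ∅; g ≡ 0 at y ∈ ∅; common: ∅.
  x = 4: f ≡ 0 at y ∈ {4, 6}; g ≡ 0 at y ∈ {0, 2}; common: ∅.
  x = 5: f ≡ 0 at y ∈ ∅; g ≡ 0 at y ∈ {1, 6}; common: ∅.
  x = 6: f ≡ 0 at y ∈ ∅; g ≡ 0 at y ∈ ∅; common: ∅.
Collecting: common zeros = ∅, so the count is 0.
Comparison with the Bézout bound: 0 ≤ 4 = deg(f)·deg(g), as expected for curves with no common component (the affine F_7-count falls short of the bound because intersections may lie at infinity, over extension fields, or carry multiplicity).
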